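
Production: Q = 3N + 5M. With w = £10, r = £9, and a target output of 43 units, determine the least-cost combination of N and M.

N* = 0, M* = 8.6

The inputs are perfect substitutes, so the firm uses whichever has the lower cost per unit of output.
Cost per unit of output via N is w/3 = 10/3; via M it is r/5 = 1.8. M is cheaper.
Producing Q = 43 with M alone: N = 0, M = 8.6.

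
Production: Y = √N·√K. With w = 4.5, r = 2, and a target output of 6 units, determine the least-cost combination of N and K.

Cost minimization requires the marginal rate of technical substitution to equal the input-price ratio: MP_N/MP_K = w/r.
Here MP_N/MP_K = (1/2)·(K/N)/(1/2) = (K/N). Setting this equal to 4.5/2 = 2.25 gives K = 2.25N.
Substituting into Y = 6: N^(1/2)·(2.25N)^(1/2) = 6.
Solving, N = 4 and K = 9.

N* = 4, K* = 9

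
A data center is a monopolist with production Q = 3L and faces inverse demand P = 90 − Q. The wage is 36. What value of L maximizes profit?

L* = 13

Marginal revenue from the inverse demand is MR = 90 − 2Q.
The marginal product is MP_L = 3.
A monopolist hires until marginal revenue product equals the wage: MR·MP_L = w.
(90 − 6L)·3 = 36, so L = 13.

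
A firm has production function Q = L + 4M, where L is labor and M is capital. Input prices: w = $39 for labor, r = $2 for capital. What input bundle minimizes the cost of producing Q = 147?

L* = 0, M* = 36.75

The inputs are perfect substitutes, so the firm uses whichever has the lower cost per unit of output.
Cost per unit of output via L is 39; via M it is 0.5. M is cheaper.
Producing Q = 147 with M alone: L = 0, M = 36.75.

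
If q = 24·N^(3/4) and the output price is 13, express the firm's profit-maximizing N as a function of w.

N(w) = (234/w)^(4)

MP_N = (3/4)·24·N^(-1/4) = 18·N^(-1/4).
Setting P·MP_N = w: 234·N^(-1/4) = w.
Solving for N: N^(-1/4) = w/234, so N = (234/w)^(4).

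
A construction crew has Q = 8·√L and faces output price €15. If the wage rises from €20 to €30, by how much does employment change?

ΔL = -5

From P·MP_L = w with MP_L = 4·L^(-1/2), the labor demand is L(w) = (60/w)^(2).
At w = 20: L = 9. At w = 30: L = 4.
ΔL = 4 − 9 = -5.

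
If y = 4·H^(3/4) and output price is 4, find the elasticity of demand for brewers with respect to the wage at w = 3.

MP_H = (3/4)·4·H^(-1/4), so P·MP_H = w gives 12·H^(-1/4) = w.
Solving, H(w) = (12/w)^(4). This is a constant-elasticity form: H ∝ w^(−4), so ε = −4.

ε = -4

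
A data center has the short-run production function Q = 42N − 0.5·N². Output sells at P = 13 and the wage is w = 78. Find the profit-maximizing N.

N* = 36

The marginal product of N is MP_N = 42 − N.
A price-taking firm hires until the value of the marginal product equals the wage: P·MP_N = w, so 13·(42 − N) = 78.
Then 42 − N = 6, giving N = 36.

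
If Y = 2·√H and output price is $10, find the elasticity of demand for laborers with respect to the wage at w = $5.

ε = -2

MP_H = (1/2)·2·H^(-1/2), so P·MP_H = w gives 10·H^(-1/2) = w.
Solving, H(w) = (10/w)^(2). This is a constant-elasticity form: H ∝ w^(−2), so ε = −2.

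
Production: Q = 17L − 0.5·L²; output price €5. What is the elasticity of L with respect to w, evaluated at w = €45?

From P·MP_L = w with MP_L = 17 − L, labor demand is L(w) = 17 − w/5.
dL/dw = −1/(5) = -0.2.
At w = 45, L = 8, so ε = (dL/dw)·(w/L) = (-0.2)·(45/8) = -1.125.

ε = -1.125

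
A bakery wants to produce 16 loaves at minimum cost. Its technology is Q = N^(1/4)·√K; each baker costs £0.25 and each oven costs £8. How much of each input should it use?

Cost minimization requires the marginal rate of technical substitution to equal the input-price ratio: MP_N/MP_K = w/r.
Here MP_N/MP_K = (1/4)·(K/N)/(1/2) = 0.5·(K/N). Setting this equal to 0.25/8 = 0.03125 gives K = 0.0625N.
Substituting into Q = 16: N^(1/4)·(0.0625N)^(1/2) = 16.
Solving, N = 256 and K = 16.

N* = 256, K* = 16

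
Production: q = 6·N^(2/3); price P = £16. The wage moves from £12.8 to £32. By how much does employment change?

From P·MP_N = w with MP_N = 4·N^(-1/3), the labor demand is N(w) = (64/w)^(3).
At w = 12.8: N = 125. At w = 32: N = 8.
ΔN = 8 − 125 = -117.

ΔN = -117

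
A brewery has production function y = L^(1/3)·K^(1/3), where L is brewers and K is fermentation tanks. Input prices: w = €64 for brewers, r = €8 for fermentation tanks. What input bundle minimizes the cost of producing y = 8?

Cost minimization requires the marginal rate of technical substitution to equal the input-price ratio: MP_L/MP_K = w/r.
Here MP_L/MP_K = (1/3)·(K/L)/(1/3) = (K/L). Setting this equal to 64/8 = 8 gives K = 8L.
Substituting into y = 8: L^(1/3)·(8L)^(1/3) = 8.
Solving, L = 8 and K = 64.

L* = 8, K* = 64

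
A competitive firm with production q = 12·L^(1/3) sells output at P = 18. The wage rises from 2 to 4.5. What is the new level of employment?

L* = 64

From P·MP_L = w with MP_L = 4·L^(-2/3), the labor demand is L(w) = (72/w)^(3/2).
At w = 2: L = 216. At w = 4.5: L = 64.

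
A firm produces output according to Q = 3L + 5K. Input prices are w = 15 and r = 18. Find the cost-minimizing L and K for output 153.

L* = 0, K* = 30.6

The inputs are perfect substitutes, so the firm uses whichever has the lower cost per unit of output.
Cost per unit of output via L is w/3 = 5; via K it is r/5 = 3.6. K is cheaper.
Producing Q = 153 with K alone: L = 0, K = 30.6.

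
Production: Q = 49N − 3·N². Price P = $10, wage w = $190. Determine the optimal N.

The marginal product of N is MP_N = 49 − 6N.
A price-taking firm hires until the value of the marginal product equals the wage: P·MP_N = w, so 10·(49 − 6N) = 190.
Then 49 − 6N = 19, giving N = 5.

N* = 5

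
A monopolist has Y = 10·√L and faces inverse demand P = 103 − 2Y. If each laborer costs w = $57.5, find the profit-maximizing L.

Marginal revenue from the inverse demand is MR = 103 − 4Y.
The marginal product is MP_L = 5·L^(-1/2).
A monopolist hires until marginal revenue product equals the wage: MR·MP_L = w.
At L, Y = 10·√L. Substituting and solving: (103 − 40·√L)·5·L^(-1/2) = 57.5 gives L = 4.

L* = 4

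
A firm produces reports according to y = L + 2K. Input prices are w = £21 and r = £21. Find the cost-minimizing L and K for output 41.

L* = 0, K* = 20.5

The inputs are perfect substitutes, so the firm uses whichever has the lower cost per unit of output.
Cost per unit of output via L is 21; via K it is 10.5. K is cheaper.
Producing y = 41 with K alone: L = 0, K = 20.5.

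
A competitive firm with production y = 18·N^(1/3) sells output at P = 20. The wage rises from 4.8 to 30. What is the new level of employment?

N* = 8

From P·MP_N = w with MP_N = 6·N^(-2/3), the labor demand is N(w) = (120/w)^(3/2).
At w = 4.8: N = 125. At w = 30: N = 8.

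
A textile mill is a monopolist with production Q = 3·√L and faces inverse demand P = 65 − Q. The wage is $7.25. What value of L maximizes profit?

Marginal revenue from the inverse demand is MR = 65 − 2Q.
The marginal product is MP_L = 1.5·L^(-1/2).
A monopolist hires until marginal revenue product equals the wage: MR·MP_L = w.
At L, Q = 3·√L. Substituting and solving: (65 − 6·√L)·1.5·L^(-1/2) = 7.25 gives L = 36.

L* = 36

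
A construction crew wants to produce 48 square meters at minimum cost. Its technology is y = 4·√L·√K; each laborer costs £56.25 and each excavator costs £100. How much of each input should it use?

L* = 16, K* = 9

Cost minimization requires the marginal rate of technical substitution to equal the input-price ratio: MP_L/MP_K = w/r.
Here MP_L/MP_K = (1/2)·(K/L)/(1/2) = (K/L). Setting this equal to 56.25/100 = 0.5625 gives K = 0.5625L.
Substituting into y = 48: 4·L^(1/2)·(0.5625L)^(1/2) = 48.
Solving, L = 16 and K = 9.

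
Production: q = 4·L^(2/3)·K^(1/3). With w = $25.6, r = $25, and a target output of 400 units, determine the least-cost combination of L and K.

Cost minimization requires the marginal rate of technical substitution to equal the input-price ratio: MP_L/MP_K = w/r.
Here MP_L/MP_K = (2/3)·(K/L)/(1/3) = 2·(K/L). Setting this equal to 25.6/25 = 1.024 gives K = 0.512L.
Substituting into q = 400: 4·L^(2/3)·(0.512L)^(1/3) = 400.
Solving, L = 125 and K = 64.

L* = 125, K* = 64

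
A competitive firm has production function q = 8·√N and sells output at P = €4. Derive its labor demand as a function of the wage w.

N(w) = 256/w²

MP_N = (1/2)·8·N^(-1/2) = 4·N^(-1/2).
Setting P·MP_N = w: 16·N^(-1/2) = w.
Solving for N: N^(-1/2) = w/16, so N = (16/w)^(2).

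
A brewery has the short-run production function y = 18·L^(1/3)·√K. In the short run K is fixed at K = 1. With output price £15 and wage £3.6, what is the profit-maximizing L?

L* = 125

With K = 1, MP_L = (1/3)·18·L^(-2/3)·1^(1/2) = 6·L^(-2/3).
Profit maximization for a price taker requires P·MP_L = w: 15·6·L^(-2/3) = 3.6.
So L^(-2/3) = 0.04, which gives L = 125.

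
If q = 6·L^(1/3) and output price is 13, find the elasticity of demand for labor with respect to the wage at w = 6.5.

ε = -1.5

MP_L = (1/3)·6·L^(-2/3), so P·MP_L = w gives 26·L^(-2/3) = w.
Solving, L(w) = (26/w)^(3/2). This is a constant-elasticity form: L ∝ w^(−3/2), so ε = −3/2.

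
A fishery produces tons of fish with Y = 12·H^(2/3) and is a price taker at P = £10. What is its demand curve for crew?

H(w) = 512000/w³

MP_H = (2/3)·12·H^(-1/3) = 8·H^(-1/3).
Setting P·MP_H = w: 80·H^(-1/3) = w.
Solving for H: H^(-1/3) = w/80, so H = (80/w)^(3).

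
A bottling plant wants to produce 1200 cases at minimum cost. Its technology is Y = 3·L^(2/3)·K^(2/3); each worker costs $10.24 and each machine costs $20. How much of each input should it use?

Cost minimization requires the marginal rate of technical substitution to equal the input-price ratio: MP_L/MP_K = w/r.
Here MP_L/MP_K = (2/3)·(K/L)/(2/3) = (K/L). Setting this equal to 10.24/20 = 0.512 gives K = 0.512L.
Substituting into Y = 1200: 3·L^(2/3)·(0.512L)^(2/3) = 1200.
Solving, L = 125 and K = 64.

L* = 125, K* = 64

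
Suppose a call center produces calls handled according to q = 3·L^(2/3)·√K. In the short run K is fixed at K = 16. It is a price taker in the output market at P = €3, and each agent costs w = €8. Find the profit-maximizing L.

L* = 27

With K = 16, MP_L = (2/3)·3·L^(-1/3)·16^(1/2) = 8·L^(-1/3).
Profit maximization for a price taker requires P·MP_L = w: 3·8·L^(-1/3) = 8.
So L^(-1/3) = 1/3, which gives L = 27.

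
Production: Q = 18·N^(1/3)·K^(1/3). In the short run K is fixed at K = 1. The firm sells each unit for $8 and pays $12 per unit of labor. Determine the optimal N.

N* = 8

With K = 1, MP_N = (1/3)·18·N^(-2/3)·1^(1/3) = 6·N^(-2/3).
Profit maximization for a price taker requires P·MP_N = w: 8·6·N^(-2/3) = 12.
So N^(-2/3) = 0.25, which gives N = 8.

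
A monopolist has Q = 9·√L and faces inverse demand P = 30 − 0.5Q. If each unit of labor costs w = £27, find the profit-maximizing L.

L* = 4

Marginal revenue from the inverse demand is MR = 30 − Q.
The marginal product is MP_L = 4.5·L^(-1/2).
A monopolist hires until marginal revenue product equals the wage: MR·MP_L = w.
At L, Q = 9·√L. Substituting and solving: (30 − 9·√L)·4.5·L^(-1/2) = 27 gives L = 4.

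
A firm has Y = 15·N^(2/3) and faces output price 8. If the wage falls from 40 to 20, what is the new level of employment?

N* = 64

From P·MP_N = w with MP_N = 10·N^(-1/3), the labor demand is N(w) = (80/w)^(3).
At w = 40: N = 8. At w = 20: N = 64.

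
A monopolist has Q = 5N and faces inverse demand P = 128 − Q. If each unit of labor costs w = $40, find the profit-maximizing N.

N* = 12

Marginal revenue from the inverse demand is MR = 128 − 2Q.
The marginal product is MP_N = 5.
A monopolist hires until marginal revenue product equals the wage: MR·MP_N = w.
(128 − 10N)·5 = 40, so N = 12.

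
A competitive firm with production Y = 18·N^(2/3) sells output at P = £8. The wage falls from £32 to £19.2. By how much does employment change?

ΔN = 98

From P·MP_N = w with MP_N = 12·N^(-1/3), the labor demand is N(w) = (96/w)^(3).
At w = 32: N = 27. At w = 19.2: N = 125.
ΔN = 125 − 27 = 98.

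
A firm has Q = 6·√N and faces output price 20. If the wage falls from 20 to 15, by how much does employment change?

From P·MP_N = w with MP_N = 3·N^(-1/2), the labor demand is N(w) = (60/w)^(2).
At w = 20: N = 9. At w = 15: N = 16.
ΔN = 16 − 9 = 7.

ΔN = 7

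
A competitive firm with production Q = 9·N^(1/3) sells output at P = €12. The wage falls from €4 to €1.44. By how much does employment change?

ΔN = 98

From P·MP_N = w with MP_N = 3·N^(-2/3), the labor demand is N(w) = (36/w)^(3/2).
At w = 4: N = 27. At w = 1.44: N = 125.
ΔN = 125 − 27 = 98.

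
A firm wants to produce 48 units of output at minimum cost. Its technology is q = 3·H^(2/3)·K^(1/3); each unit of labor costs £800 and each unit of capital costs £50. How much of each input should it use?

Cost minimization requires the marginal rate of technical substitution to equal the input-price ratio: MP_H/MP_K = w/r.
Here MP_H/MP_K = (2/3)·(K/H)/(1/3) = 2·(K/H). Setting this equal to 800/50 = 16 gives K = 8H.
Substituting into q = 48: 3·H^(2/3)·(8H)^(1/3) = 48.
Solving, H = 8 and K = 64.

H* = 8, K* = 64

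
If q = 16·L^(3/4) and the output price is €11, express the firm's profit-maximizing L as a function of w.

L(w) = (132/w)^(4)

MP_L = (3/4)·16·L^(-1/4) = 12·L^(-1/4).
Setting P·MP_L = w: 132·L^(-1/4) = w.
Solving for L: L^(-1/4) = w/132, so L = (132/w)^(4).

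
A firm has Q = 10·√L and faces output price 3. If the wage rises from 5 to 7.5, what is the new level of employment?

From P·MP_L = w with MP_L = 5·L^(-1/2), the labor demand is L(w) = (15/w)^(2).
At w = 5: L = 9. At w = 7.5: L = 4.

L* = 4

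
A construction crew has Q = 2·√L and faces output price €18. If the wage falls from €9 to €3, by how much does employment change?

From P·MP_L = w with MP_L = L^(-1/2), the labor demand is L(w) = (18/w)^(2).
At w = 9: L = 4. At w = 3: L = 36.
ΔL = 36 − 4 = 32.

ΔL = 32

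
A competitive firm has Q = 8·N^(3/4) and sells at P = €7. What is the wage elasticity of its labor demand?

MP_N = (3/4)·8·N^(-1/4), so P·MP_N = w gives 42·N^(-1/4) = w.
Solving, N(w) = (42/w)^(4). This is a constant-elasticity form: N ∝ w^(−4), so ε = −4.

ε = -4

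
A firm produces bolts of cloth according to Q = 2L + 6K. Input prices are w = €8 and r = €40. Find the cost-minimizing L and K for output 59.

L* = 29.5, K* = 0

The inputs are perfect substitutes, so the firm uses whichever has the lower cost per unit of output.
Cost per unit of output via L is w/2 = 4; via K it is r/6 = 20/3. L is cheaper.
Producing Q = 59 with L alone: L = 29.5, K = 0.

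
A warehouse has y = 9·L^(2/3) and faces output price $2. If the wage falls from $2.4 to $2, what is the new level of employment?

From P·MP_L = w with MP_L = 6·L^(-1/3), the labor demand is L(w) = (12/w)^(3).
At w = 2.4: L = 125. At w = 2: L = 216.

L* = 216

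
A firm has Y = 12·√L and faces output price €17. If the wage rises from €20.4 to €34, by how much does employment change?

ΔL = -16

From P·MP_L = w with MP_L = 6·L^(-1/2), the labor demand is L(w) = (102/w)^(2).
At w = 20.4: L = 25. At w = 34: L = 9.
ΔL = 9 − 25 = -16.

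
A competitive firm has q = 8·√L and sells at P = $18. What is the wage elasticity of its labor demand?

MP_L = (1/2)·8·L^(-1/2), so P·MP_L = w gives 72·L^(-1/2) = w.
Solving, L(w) = (72/w)^(2). This is a constant-elasticity form: L ∝ w^(−2), so ε = −2.

ε = -2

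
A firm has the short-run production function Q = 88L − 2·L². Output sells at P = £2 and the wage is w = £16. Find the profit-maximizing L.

The marginal product of L is MP_L = 88 − 4L.
A price-taking firm hires until the value of the marginal product equals the wage: P·MP_L = w, so 2·(88 − 4L) = 16.
Then 88 − 4L = 8, giving L = 20.

L* = 20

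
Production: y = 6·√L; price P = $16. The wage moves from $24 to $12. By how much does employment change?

From P·MP_L = w with MP_L = 3·L^(-1/2), the labor demand is L(w) = (48/w)^(2).
At w = 24: L = 4. At w = 12: L = 16.
ΔL = 16 − 4 = 12.

ΔL = 12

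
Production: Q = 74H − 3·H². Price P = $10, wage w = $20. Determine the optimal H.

The marginal product of H is MP_H = 74 − 6H.
A price-taking firm hires until the value of the marginal product equals the wage: P·MP_H = w, so 10·(74 − 6H) = 20.
Then 74 − 6H = 2, giving H = 12.

H* = 12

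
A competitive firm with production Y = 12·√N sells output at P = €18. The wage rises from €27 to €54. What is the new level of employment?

From P·MP_N = w with MP_N = 6·N^(-1/2), the labor demand is N(w) = (108/w)^(2).
At w = 27: N = 16. At w = 54: N = 4.

N* = 4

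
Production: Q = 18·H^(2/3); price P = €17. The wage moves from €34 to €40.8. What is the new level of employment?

From P·MP_H = w with MP_H = 12·H^(-1/3), the labor demand is H(w) = (204/w)^(3).
At w = 34: H = 216. At w = 40.8: H = 125.

H* = 125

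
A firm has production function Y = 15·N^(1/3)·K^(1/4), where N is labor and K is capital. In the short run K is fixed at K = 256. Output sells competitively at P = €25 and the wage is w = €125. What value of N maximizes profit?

N* = 8

With K = 256, MP_N = (1/3)·15·N^(-2/3)·256^(1/4) = 20·N^(-2/3).
Profit maximization for a price taker requires P·MP_N = w: 25·20·N^(-2/3) = 125.
So N^(-2/3) = 0.25, which gives N = 8.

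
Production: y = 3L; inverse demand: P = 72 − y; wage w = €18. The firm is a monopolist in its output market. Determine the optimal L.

L* = 11

Marginal revenue from the inverse demand is MR = 72 − 2y.
The marginal product is MP_L = 3.
A monopolist hires until marginal revenue product equals the wage: MR·MP_L = w.
(72 − 6L)·3 = 18, so L = 11.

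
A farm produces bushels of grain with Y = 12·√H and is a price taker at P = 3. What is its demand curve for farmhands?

MP_H = (1/2)·12·H^(-1/2) = 6·H^(-1/2).
Setting P·MP_H = w: 18·H^(-1/2) = w.
Solving for H: H^(-1/2) = w/18, so H = (18/w)^(2).

H(w) = 324/w²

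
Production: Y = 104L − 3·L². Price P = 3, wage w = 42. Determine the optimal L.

The marginal product of L is MP_L = 104 − 6L.
A price-taking firm hires until the value of the marginal product equals the wage: P·MP_L = w, so 3·(104 − 6L) = 42.
Then 104 − 6L = 14, giving L = 15.

L* = 15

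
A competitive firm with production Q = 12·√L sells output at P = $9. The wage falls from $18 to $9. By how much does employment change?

ΔL = 27

From P·MP_L = w with MP_L = 6·L^(-1/2), the labor demand is L(w) = (54/w)^(2).
At w = 18: L = 9. At w = 9: L = 36.
ΔL = 36 − 9 = 27.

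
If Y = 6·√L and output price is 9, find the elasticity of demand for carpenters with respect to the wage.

MP_L = (1/2)·6·L^(-1/2), so P·MP_L = w gives 27·L^(-1/2) = w.
Solving, L(w) = (27/w)^(2). This is a constant-elasticity form: L ∝ w^(−2), so ε = −2.

ε = -2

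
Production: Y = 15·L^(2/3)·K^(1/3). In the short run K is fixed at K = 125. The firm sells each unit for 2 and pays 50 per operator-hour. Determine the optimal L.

L* = 8

With K = 125, MP_L = (2/3)·15·L^(-1/3)·125^(1/3) = 50·L^(-1/3).
Profit maximization for a price taker requires P·MP_L = w: 2·50·L^(-1/3) = 50.
So L^(-1/3) = 0.5, which gives L = 8.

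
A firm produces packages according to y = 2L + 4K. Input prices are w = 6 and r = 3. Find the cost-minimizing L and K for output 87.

The inputs are perfect substitutes, so the firm uses whichever has the lower cost per unit of output.
Cost per unit of output via L is w/2 = 3; via K it is r/4 = 0.75. K is cheaper.
Producing y = 87 with K alone: L = 0, K = 21.75.

L* = 0, K* = 21.75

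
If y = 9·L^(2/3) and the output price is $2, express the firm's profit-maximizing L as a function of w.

MP_L = (2/3)·9·L^(-1/3) = 6·L^(-1/3).
Setting P·MP_L = w: 12·L^(-1/3) = w.
Solving for L: L^(-1/3) = w/12, so L = (12/w)^(3).

L(w) = 1728/w³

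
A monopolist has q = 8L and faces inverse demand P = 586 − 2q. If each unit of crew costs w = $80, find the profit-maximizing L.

Marginal revenue from the inverse demand is MR = 586 − 4q.
The marginal product is MP_L = 8.
A monopolist hires until marginal revenue product equals the wage: MR·MP_L = w.
(586 − 32L)·8 = 80, so L = 18.

L* = 18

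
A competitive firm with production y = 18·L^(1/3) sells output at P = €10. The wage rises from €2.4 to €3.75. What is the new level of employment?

L* = 64

From P·MP_L = w with MP_L = 6·L^(-2/3), the labor demand is L(w) = (60/w)^(3/2).
At w = 2.4: L = 125. At w = 3.75: L = 64.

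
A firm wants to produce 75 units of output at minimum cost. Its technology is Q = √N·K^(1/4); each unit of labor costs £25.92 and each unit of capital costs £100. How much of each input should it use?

N* = 625, K* = 81

Cost minimization requires the marginal rate of technical substitution to equal the input-price ratio: MP_N/MP_K = w/r.
Here MP_N/MP_K = (1/2)·(K/N)/(1/4) = 2·(K/N). Setting this equal to 25.92/100 = 0.2592 gives K = 0.1296N.
Substituting into Q = 75: N^(1/2)·(0.1296N)^(1/4) = 75.
Solving, N = 625 and K = 81.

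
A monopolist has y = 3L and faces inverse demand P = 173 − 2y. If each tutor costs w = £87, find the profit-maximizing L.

L* = 12

Marginal revenue from the inverse demand is MR = 173 − 4y.
The marginal product is MP_L = 3.
A monopolist hires until marginal revenue product equals the wage: MR·MP_L = w.
(173 − 12L)·3 = 87, so L = 12.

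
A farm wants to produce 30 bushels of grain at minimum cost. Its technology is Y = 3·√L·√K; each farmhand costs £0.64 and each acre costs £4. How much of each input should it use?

Cost minimization requires the marginal rate of technical substitution to equal the input-price ratio: MP_L/MP_K = w/r.
Here MP_L/MP_K = (1/2)·(K/L)/(1/2) = (K/L). Setting this equal to 0.64/4 = 0.16 gives K = 0.16L.
Substituting into Y = 30: 3·L^(1/2)·(0.16L)^(1/2) = 30.
Solving, L = 25 and K = 4.

L* = 25, K* = 4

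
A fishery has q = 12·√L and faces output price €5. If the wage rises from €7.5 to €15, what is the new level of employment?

From P·MP_L = w with MP_L = 6·L^(-1/2), the labor demand is L(w) = (30/w)^(2).
At w = 7.5: L = 16. At w = 15: L = 4.

L* = 4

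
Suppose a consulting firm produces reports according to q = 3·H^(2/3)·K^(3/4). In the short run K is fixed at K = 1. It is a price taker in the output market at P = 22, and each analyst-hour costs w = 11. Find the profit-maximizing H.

With K = 1, MP_H = (2/3)·3·H^(-1/3)·1^(3/4) = 2·H^(-1/3).
Profit maximization for a price taker requires P·MP_H = w: 22·2·H^(-1/3) = 11.
So H^(-1/3) = 0.25, which gives H = 64.

H* = 64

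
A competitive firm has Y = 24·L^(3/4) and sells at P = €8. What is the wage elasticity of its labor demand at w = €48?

ε = -4

MP_L = (3/4)·24·L^(-1/4), so P·MP_L = w gives 144·L^(-1/4) = w.
Solving, L(w) = (144/w)^(4). This is a constant-elasticity form: L ∝ w^(−4), so ε = −4.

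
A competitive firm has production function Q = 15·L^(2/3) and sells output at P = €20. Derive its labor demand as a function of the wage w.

MP_L = (2/3)·15·L^(-1/3) = 10·L^(-1/3).
Setting P·MP_L = w: 200·L^(-1/3) = w.
Solving for L: L^(-1/3) = w/200, so L = (200/w)^(3).

L(w) = 8000000/w³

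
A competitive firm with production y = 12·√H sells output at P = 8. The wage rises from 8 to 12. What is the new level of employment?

H* = 16

From P·MP_H = w with MP_H = 6·H^(-1/2), the labor demand is H(w) = (48/w)^(2).
At w = 8: H = 36. At w = 12: H = 16.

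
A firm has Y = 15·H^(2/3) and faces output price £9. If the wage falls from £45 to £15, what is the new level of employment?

From P·MP_H = w with MP_H = 10·H^(-1/3), the labor demand is H(w) = (90/w)^(3).
At w = 45: H = 8. At w = 15: H = 216.

H* = 216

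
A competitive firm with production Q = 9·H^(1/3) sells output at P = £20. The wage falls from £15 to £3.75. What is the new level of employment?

From P·MP_H = w with MP_H = 3·H^(-2/3), the labor demand is H(w) = (60/w)^(3/2).
At w = 15: H = 8. At w = 3.75: H = 64.

H* = 64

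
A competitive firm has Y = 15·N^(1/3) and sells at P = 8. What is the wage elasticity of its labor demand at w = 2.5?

ε = -1.5

MP_N = (1/3)·15·N^(-2/3), so P·MP_N = w gives 40·N^(-2/3) = w.
Solving, N(w) = (40/w)^(3/2). This is a constant-elasticity form: N ∝ w^(−3/2), so ε = −3/2.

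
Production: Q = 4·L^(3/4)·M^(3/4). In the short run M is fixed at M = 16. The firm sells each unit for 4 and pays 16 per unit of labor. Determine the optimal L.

With M = 16, MP_L = (3/4)·4·L^(-1/4)·16^(3/4) = 24·L^(-1/4).
Profit maximization for a price taker requires P·MP_L = w: 4·24·L^(-1/4) = 16.
So L^(-1/4) = 1/6, which gives L = 1296.

L* = 1296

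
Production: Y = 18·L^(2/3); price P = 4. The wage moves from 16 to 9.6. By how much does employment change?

ΔL = 98

From P·MP_L = w with MP_L = 12·L^(-1/3), the labor demand is L(w) = (48/w)^(3).
At w = 16: L = 27. At w = 9.6: L = 125.
ΔL = 125 − 27 = 98.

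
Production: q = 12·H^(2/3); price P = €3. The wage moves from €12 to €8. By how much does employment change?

From P·MP_H = w with MP_H = 8·H^(-1/3), the labor demand is H(w) = (24/w)^(3).
At w = 12: H = 8. At w = 8: H = 27.
ΔH = 27 − 8 = 19.

ΔH = 19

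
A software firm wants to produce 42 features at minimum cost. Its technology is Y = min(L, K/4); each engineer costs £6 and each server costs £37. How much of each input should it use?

L* = 42, K* = 168

With a fixed-proportions technology, the cost-minimizing bundle uses no slack in either input: L = K/4 = Y.
So L = 42 and K = 4·42 = 168.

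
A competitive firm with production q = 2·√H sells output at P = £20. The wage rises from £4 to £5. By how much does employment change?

ΔH = -9

From P·MP_H = w with MP_H = H^(-1/2), the labor demand is H(w) = (20/w)^(2).
At w = 4: H = 25. At w = 5: H = 16.
ΔH = 16 − 25 = -9.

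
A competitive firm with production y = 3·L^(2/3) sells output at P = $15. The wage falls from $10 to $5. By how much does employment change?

From P·MP_L = w with MP_L = 2·L^(-1/3), the labor demand is L(w) = (30/w)^(3).
At w = 10: L = 27. At w = 5: L = 216.
ΔL = 216 − 27 = 189.

ΔL = 189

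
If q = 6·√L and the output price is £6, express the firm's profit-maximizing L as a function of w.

L(w) = 324/w²

MP_L = (1/2)·6·L^(-1/2) = 3·L^(-1/2).
Setting P·MP_L = w: 18·L^(-1/2) = w.
Solving for L: L^(-1/2) = w/18, so L = (18/w)^(2).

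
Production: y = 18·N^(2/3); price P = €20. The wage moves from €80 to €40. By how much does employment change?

From P·MP_N = w with MP_N = 12·N^(-1/3), the labor demand is N(w) = (240/w)^(3).
At w = 80: N = 27. At w = 40: N = 216.
ΔN = 216 − 27 = 189.

ΔN = 189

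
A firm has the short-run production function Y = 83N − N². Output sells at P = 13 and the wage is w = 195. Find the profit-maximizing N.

The marginal product of N is MP_N = 83 − 2N.
A price-taking firm hires until the value of the marginal product equals the wage: P·MP_N = w, so 13·(83 − 2N) = 195.
Then 83 − 2N = 15, giving N = 34.

N* = 34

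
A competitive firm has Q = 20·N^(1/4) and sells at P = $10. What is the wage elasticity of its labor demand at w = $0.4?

ε = -4/3

MP_N = (1/4)·20·N^(-3/4), so P·MP_N = w gives 50·N^(-3/4) = w.
Solving, N(w) = (50/w)^(4/3). This is a constant-elasticity form: N ∝ w^(−4/3), so ε = −4/3.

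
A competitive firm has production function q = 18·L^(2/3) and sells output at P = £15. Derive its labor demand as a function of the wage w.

MP_L = (2/3)·18·L^(-1/3) = 12·L^(-1/3).
Setting P·MP_L = w: 180·L^(-1/3) = w.
Solving for L: L^(-1/3) = w/180, so L = (180/w)^(3).

L(w) = 5832000/w³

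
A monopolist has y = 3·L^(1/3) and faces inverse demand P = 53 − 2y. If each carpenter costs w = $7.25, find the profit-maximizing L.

Marginal revenue from the inverse demand is MR = 53 − 4y.
The marginal product is MP_L = L^(-2/3).
A monopolist hires until marginal revenue product equals the wage: MR·MP_L = w.
At L, y = 3·L^(1/3). Substituting and solving: (53 − 12·L^(1/3))·L^(-2/3) = 7.25 gives L = 8.

L* = 8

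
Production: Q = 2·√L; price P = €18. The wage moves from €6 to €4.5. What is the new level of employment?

From P·MP_L = w with MP_L = L^(-1/2), the labor demand is L(w) = (18/w)^(2).
At w = 6: L = 9. At w = 4.5: L = 16.

L* = 16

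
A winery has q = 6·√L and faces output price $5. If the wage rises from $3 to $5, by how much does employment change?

From P·MP_L = w with MP_L = 3·L^(-1/2), the labor demand is L(w) = (15/w)^(2).
At w = 3: L = 25. At w = 5: L = 9.
ΔL = 9 − 25 = -16.

ΔL = -16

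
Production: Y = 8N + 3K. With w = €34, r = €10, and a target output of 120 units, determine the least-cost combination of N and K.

N* = 0, K* = 40

The inputs are perfect substitutes, so the firm uses whichever has the lower cost per unit of output.
Cost per unit of output via N is w/8 = 4.25; via K it is r/3 = 10/3. K is cheaper.
Producing Y = 120 with K alone: N = 0, K = 40.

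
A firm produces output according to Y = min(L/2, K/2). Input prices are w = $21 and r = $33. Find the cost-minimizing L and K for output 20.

L* = 40, K* = 40

With a fixed-proportions technology, the cost-minimizing bundle uses no slack in either input: L/2 = K/2 = Y.
So L = 2·20 = 40 and K = 2·20 = 40.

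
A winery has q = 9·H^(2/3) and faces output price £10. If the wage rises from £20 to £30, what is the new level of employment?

H* = 8

From P·MP_H = w with MP_H = 6·H^(-1/3), the labor demand is H(w) = (60/w)^(3).
At w = 20: H = 27. At w = 30: H = 8.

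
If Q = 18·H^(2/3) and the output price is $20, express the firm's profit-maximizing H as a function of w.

H(w) = (240/w)^(3)

MP_H = (2/3)·18·H^(-1/3) = 12·H^(-1/3).
Setting P·MP_H = w: 240·H^(-1/3) = w.
Solving for H: H^(-1/3) = w/240, so H = (240/w)^(3).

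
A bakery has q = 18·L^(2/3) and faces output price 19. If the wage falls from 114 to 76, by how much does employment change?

ΔL = 19

From P·MP_L = w with MP_L = 12·L^(-1/3), the labor demand is L(w) = (228/w)^(3).
At w = 114: L = 8. At w = 76: L = 27.
ΔL = 27 − 8 = 19.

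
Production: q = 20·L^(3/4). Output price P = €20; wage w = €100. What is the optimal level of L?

MP_L = (3/4)·20·L^(-1/4) = 15·L^(-1/4).
Profit maximization for a price taker requires P·MP_L = w: 20·15·L^(-1/4) = 100.
So L^(-1/4) = 1/3, which gives L = 81.

L* = 81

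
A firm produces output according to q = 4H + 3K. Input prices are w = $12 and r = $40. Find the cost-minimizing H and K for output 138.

H* = 34.5, K* = 0

The inputs are perfect substitutes, so the firm uses whichever has the lower cost per unit of output.
Cost per unit of output via H is w/4 = 3; via K it is r/3 = 40/3. H is cheaper.
Producing q = 138 with H alone: H = 34.5, K = 0.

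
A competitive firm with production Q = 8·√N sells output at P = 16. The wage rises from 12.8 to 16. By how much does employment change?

From P·MP_N = w with MP_N = 4·N^(-1/2), the labor demand is N(w) = (64/w)^(2).
At w = 12.8: N = 25. At w = 16: N = 16.
ΔN = 16 − 25 = -9.

ΔN = -9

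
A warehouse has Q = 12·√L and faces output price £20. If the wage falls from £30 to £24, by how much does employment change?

ΔL = 9

From P·MP_L = w with MP_L = 6·L^(-1/2), the labor demand is L(w) = (120/w)^(2).
At w = 30: L = 16. At w = 24: L = 25.
ΔL = 25 − 16 = 9.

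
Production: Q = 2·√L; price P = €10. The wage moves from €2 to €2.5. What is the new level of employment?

L* = 16

From P·MP_L = w with MP_L = L^(-1/2), the labor demand is L(w) = (10/w)^(2).
At w = 2: L = 25. At w = 2.5: L = 16.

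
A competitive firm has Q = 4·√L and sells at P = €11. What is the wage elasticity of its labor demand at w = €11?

ε = -2

MP_L = (1/2)·4·L^(-1/2), so P·MP_L = w gives 22·L^(-1/2) = w.
Solving, L(w) = (22/w)^(2). This is a constant-elasticity form: L ∝ w^(−2), so ε = −2.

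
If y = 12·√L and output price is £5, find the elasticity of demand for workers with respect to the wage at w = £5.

ε = -2

MP_L = (1/2)·12·L^(-1/2), so P·MP_L = w gives 30·L^(-1/2) = w.
Solving, L(w) = (30/w)^(2). This is a constant-elasticity form: L ∝ w^(−2), so ε = −2.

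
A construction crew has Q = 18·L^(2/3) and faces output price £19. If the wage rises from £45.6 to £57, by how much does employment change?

From P·MP_L = w with MP_L = 12·L^(-1/3), the labor demand is L(w) = (228/w)^(3).
At w = 45.6: L = 125. At w = 57: L = 64.
ΔL = 64 − 125 = -61.

ΔL = -61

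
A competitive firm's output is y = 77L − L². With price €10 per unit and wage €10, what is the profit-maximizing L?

The marginal product of L is MP_L = 77 − 2L.
A price-taking firm hires until the value of the marginal product equals the wage: P·MP_L = w, so 10·(77 − 2L) = 10.
Then 77 − 2L = 1, giving L = 38.

L* = 38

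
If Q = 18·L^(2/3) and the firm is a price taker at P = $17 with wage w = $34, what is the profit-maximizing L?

L* = 216

MP_L = (2/3)·18·L^(-1/3) = 12·L^(-1/3).
Profit maximization for a price taker requires P·MP_L = w: 17·12·L^(-1/3) = 34.
So L^(-1/3) = 1/6, which gives L = 216.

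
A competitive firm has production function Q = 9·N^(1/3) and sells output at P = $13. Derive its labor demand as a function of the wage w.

N(w) = (39/w)^(3/2)

MP_N = (1/3)·9·N^(-2/3) = 3·N^(-2/3).
Setting P·MP_N = w: 39·N^(-2/3) = w.
Solving for N: N^(-2/3) = w/39, so N = (39/w)^(3/2).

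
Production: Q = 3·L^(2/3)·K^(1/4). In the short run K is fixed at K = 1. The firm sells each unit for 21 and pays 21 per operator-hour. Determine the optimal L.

With K = 1, MP_L = (2/3)·3·L^(-1/3)·1^(1/4) = 2·L^(-1/3).
Profit maximization for a price taker requires P·MP_L = w: 21·2·L^(-1/3) = 21.
So L^(-1/3) = 0.5, which gives L = 8.

L* = 8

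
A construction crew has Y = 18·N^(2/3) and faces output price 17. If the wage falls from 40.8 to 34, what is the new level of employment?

From P·MP_N = w with MP_N = 12·N^(-1/3), the labor demand is N(w) = (204/w)^(3).
At w = 40.8: N = 125. At w = 34: N = 216.

N* = 216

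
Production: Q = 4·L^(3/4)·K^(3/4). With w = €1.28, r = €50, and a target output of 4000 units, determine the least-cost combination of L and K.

Cost minimization requires the marginal rate of technical substitution to equal the input-price ratio: MP_L/MP_K = w/r.
Here MP_L/MP_K = (3/4)·(K/L)/(3/4) = (K/L). Setting this equal to 1.28/50 = 0.0256 gives K = 0.0256L.
Substituting into Q = 4000: 4·L^(3/4)·(0.0256L)^(3/4) = 4000.
Solving, L = 625 and K = 16.

L* = 625, K* = 16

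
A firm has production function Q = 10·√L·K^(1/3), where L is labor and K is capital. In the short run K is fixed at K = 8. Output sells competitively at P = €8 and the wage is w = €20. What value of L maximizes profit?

With K = 8, MP_L = (1/2)·10·L^(-1/2)·8^(1/3) = 10·L^(-1/2).
Profit maximization for a price taker requires P·MP_L = w: 8·10·L^(-1/2) = 20.
So L^(-1/2) = 0.25, which gives L = 16.

L* = 16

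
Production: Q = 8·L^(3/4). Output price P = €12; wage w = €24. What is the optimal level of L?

MP_L = (3/4)·8·L^(-1/4) = 6·L^(-1/4).
Profit maximization for a price taker requires P·MP_L = w: 12·6·L^(-1/4) = 24.
So L^(-1/4) = 1/3, which gives L = 81.

L* = 81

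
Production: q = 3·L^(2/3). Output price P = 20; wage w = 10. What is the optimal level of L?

L* = 64

MP_L = (2/3)·3·L^(-1/3) = 2·L^(-1/3).
Profit maximization for a price taker requires P·MP_L = w: 20·2·L^(-1/3) = 10.
So L^(-1/3) = 0.25, which gives L = 64.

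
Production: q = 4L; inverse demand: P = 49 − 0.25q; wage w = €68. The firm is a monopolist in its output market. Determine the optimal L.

L* = 16

Marginal revenue from the inverse demand is MR = 49 − 0.5q.
The marginal product is MP_L = 4.
A monopolist hires until marginal revenue product equals the wage: MR·MP_L = w.
(49 − 2L)·4 = 68, so L = 16.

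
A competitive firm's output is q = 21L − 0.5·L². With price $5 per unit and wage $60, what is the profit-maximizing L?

L* = 9

The marginal product of L is MP_L = 21 − L.
A price-taking firm hires until the value of the marginal product equals the wage: P·MP_L = w, so 5·(21 − L) = 60.
Then 21 − L = 12, giving L = 9.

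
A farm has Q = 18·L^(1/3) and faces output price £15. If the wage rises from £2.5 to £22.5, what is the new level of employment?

From P·MP_L = w with MP_L = 6·L^(-2/3), the labor demand is L(w) = (90/w)^(3/2).
At w = 2.5: L = 216. At w = 22.5: L = 8.

L* = 8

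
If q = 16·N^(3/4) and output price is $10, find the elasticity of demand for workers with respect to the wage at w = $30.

MP_N = (3/4)·16·N^(-1/4), so P·MP_N = w gives 120·N^(-1/4) = w.
Solving, N(w) = (120/w)^(4). This is a constant-elasticity form: N ∝ w^(−4), so ε = −4.

ε = -4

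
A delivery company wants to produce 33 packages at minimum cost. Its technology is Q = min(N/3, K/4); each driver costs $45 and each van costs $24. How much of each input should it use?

With a fixed-proportions technology, the cost-minimizing bundle uses no slack in either input: N/3 = K/4 = Q.
So N = 3·33 = 99 and K = 4·33 = 132.

N* = 99, K* = 132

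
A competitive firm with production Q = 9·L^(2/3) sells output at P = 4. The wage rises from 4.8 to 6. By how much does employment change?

From P·MP_L = w with MP_L = 6·L^(-1/3), the labor demand is L(w) = (24/w)^(3).
At w = 4.8: L = 125. At w = 6: L = 64.
ΔL = 64 − 125 = -61.

ΔL = -61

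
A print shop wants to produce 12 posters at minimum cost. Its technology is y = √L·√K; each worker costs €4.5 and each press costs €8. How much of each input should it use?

L* = 16, K* = 9

Cost minimization requires the marginal rate of technical substitution to equal the input-price ratio: MP_L/MP_K = w/r.
Here MP_L/MP_K = (1/2)·(K/L)/(1/2) = (K/L). Setting this equal to 4.5/8 = 0.5625 gives K = 0.5625L.
Substituting into y = 12: L^(1/2)·(0.5625L)^(1/2) = 12.
Solving, L = 16 and K = 9.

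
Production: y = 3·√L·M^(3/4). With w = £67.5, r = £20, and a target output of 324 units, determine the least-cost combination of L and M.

Cost minimization requires the marginal rate of technical substitution to equal the input-price ratio: MP_L/MP_M = w/r.
Here MP_L/MP_M = (1/2)·(M/L)/(3/4) = (2/3)·(M/L). Setting this equal to 67.5/20 = 3.375 gives M = 5.0625L.
Substituting into y = 324: 3·L^(1/2)·(5.0625L)^(3/4) = 324.
Solving, L = 16 and M = 81.

L* = 16, M* = 81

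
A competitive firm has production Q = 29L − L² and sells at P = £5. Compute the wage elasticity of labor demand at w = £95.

From P·MP_L = w with MP_L = 29 − 2L, labor demand is L(w) = (29 − w/5)/2.
dL/dw = −1/(10) = -0.1.
At w = 95, L = 5, so ε = (dL/dw)·(w/L) = (-0.1)·(95/5) = -1.9.

ε = -1.9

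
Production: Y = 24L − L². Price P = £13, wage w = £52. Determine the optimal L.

The marginal product of L is MP_L = 24 − 2L.
A price-taking firm hires until the value of the marginal product equals the wage: P·MP_L = w, so 13·(24 − 2L) = 52.
Then 24 − 2L = 4, giving L = 10.

L* = 10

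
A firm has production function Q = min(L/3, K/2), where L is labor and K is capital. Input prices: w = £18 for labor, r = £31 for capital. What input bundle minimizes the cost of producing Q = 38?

With a fixed-proportions technology, the cost-minimizing bundle uses no slack in either input: L/3 = K/2 = Q.
So L = 3·38 = 114 and K = 2·38 = 76.

L* = 114, K* = 76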